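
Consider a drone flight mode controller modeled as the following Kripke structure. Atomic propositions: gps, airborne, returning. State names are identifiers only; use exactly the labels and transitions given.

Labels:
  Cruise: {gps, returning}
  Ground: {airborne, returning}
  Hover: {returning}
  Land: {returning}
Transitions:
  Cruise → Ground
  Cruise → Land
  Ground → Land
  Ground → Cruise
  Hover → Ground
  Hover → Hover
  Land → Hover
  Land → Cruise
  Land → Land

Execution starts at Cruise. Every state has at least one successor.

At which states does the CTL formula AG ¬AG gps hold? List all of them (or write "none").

States satisfying ¬AG gps: {Cruise, Ground, Hover, Land}.
States satisfying AG ¬AG gps: {Cruise, Ground, Hover, Land}.

{Cruise, Ground, Hover, Land}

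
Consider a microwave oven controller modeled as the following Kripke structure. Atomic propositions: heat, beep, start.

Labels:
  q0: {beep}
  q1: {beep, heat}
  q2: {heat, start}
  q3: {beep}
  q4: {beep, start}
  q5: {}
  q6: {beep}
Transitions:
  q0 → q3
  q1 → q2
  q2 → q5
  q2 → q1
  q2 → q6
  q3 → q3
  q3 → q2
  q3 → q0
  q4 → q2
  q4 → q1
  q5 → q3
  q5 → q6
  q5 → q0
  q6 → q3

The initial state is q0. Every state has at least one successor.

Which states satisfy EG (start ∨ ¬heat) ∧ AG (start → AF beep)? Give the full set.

{q0, q2, q3, q4, q5, q6}

States satisfying start ∨ ¬heat: {q0, q2, q3, q4, q5, q6}.
States satisfying EG (start ∨ ¬heat): {q0, q2, q3, q4, q5, q6}.
States satisfying start → AF beep: {q0, q1, q2, q3, q4, q5, q6}.
States satisfying AG (start → AF beep): {q0, q1, q2, q3, q4, q5, q6}.
States satisfying EG (start ∨ ¬heat) ∧ AG (start → AF beep): {q0, q2, q3, q4, q5, q6}.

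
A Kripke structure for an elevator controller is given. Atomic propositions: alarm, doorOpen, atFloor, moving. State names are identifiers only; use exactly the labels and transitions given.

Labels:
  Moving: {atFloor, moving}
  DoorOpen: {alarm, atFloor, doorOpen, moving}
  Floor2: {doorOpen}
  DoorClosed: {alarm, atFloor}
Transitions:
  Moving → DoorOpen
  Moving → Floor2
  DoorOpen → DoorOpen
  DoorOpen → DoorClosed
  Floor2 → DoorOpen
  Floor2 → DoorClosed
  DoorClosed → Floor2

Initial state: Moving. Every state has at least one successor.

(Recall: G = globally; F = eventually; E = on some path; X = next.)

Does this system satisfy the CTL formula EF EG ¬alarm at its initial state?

No

States satisfying EG ¬alarm: ∅.
States satisfying EF EG ¬alarm: ∅.
No suitable path/successor from Moving witnesses the formula.
Moving ∉ Sat(EF EG ¬alarm).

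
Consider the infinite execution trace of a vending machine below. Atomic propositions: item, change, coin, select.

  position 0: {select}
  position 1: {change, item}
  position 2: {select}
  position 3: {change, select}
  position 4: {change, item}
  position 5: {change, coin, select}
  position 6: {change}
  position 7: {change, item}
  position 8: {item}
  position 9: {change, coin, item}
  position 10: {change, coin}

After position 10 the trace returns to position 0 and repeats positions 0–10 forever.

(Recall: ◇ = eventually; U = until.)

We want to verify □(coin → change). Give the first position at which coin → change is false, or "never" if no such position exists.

coin → change holds at every position 0..10, and those are all the positions the trace ever visits, so the invariant □(coin → change) is never violated.

never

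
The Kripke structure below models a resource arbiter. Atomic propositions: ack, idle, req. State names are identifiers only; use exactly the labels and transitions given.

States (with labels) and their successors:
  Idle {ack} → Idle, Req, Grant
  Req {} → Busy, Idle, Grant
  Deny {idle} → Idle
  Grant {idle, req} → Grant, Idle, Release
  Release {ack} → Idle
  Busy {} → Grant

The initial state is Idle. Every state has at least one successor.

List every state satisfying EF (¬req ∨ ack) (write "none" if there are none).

{Idle, Req, Deny, Grant, Release, Busy}

States satisfying ¬req ∨ ack: {Idle, Req, Deny, Release, Busy}.
States satisfying EF (¬req ∨ ack): {Idle, Req, Deny, Grant, Release, Busy}.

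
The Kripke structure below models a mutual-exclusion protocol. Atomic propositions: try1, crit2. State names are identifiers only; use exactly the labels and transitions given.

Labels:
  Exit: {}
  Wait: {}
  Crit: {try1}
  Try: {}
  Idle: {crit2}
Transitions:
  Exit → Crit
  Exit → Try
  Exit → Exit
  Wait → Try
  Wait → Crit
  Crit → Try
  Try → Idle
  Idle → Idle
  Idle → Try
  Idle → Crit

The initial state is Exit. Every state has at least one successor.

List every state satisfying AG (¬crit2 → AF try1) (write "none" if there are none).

States satisfying ¬crit2 → AF try1: {Crit, Idle}.
States satisfying AG (¬crit2 → AF try1): ∅.

none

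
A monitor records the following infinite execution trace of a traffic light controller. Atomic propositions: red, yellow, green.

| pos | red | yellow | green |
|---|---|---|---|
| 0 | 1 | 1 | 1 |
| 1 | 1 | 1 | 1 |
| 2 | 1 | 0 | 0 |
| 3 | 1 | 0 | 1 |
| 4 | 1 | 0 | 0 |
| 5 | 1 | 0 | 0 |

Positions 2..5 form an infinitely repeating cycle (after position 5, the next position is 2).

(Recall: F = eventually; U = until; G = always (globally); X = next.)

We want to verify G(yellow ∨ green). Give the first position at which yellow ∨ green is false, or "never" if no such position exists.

2

Check yellow ∨ green at each position in order: 0 ✓, 1 ✓.
At position 2 the labels are {red}, so yellow ∨ green is false there. This is the first violation.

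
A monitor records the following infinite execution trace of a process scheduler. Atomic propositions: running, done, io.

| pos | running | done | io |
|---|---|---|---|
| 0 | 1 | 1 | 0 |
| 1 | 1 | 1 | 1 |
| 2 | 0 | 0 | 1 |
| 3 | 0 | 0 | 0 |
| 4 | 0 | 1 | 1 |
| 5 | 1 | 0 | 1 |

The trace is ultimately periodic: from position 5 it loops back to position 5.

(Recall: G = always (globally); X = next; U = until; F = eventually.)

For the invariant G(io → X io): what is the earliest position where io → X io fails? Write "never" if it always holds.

2

Check io → X io at each position in order: 0 ✓, 1 ✓.
At position 2 the labels are {io} and the next position 3 has {}, so io → X io is false there. This is the first violation.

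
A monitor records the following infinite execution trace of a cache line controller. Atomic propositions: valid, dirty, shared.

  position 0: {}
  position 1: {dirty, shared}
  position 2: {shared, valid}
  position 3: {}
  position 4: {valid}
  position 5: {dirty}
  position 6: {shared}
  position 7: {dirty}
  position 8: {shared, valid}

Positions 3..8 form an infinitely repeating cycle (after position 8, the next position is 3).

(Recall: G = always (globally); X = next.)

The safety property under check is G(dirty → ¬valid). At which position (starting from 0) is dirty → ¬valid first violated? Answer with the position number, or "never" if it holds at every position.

never

dirty → ¬valid holds at every position 0..8, and those are all the positions the trace ever visits, so the invariant G(dirty → ¬valid) is never violated.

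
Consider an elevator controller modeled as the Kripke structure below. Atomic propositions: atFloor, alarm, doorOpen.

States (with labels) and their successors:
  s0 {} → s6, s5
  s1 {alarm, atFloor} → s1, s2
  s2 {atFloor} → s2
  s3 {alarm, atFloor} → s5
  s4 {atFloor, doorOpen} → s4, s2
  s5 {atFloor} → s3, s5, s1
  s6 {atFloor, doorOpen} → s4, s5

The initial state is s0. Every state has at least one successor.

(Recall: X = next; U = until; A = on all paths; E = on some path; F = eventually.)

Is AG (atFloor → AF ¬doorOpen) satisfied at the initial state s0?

Does not hold

States satisfying atFloor → AF ¬doorOpen: {s0, s1, s2, s3, s5}.
States satisfying AG (atFloor → AF ¬doorOpen): {s1, s2, s3, s5}.
s4 is reachable from s0 and violates atFloor → AF ¬doorOpen, so AG fails at s0.
s0 ∉ Sat(AG (atFloor → AF ¬doorOpen)).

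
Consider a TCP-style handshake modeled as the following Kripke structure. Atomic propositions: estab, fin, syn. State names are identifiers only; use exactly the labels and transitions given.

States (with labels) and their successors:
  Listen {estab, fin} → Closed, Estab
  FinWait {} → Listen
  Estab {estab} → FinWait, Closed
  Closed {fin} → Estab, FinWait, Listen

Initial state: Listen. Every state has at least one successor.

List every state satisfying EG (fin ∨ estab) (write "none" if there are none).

{Listen, Estab, Closed}

States satisfying fin ∨ estab: {Listen, Estab, Closed}.
States satisfying EG (fin ∨ estab): {Listen, Estab, Closed}.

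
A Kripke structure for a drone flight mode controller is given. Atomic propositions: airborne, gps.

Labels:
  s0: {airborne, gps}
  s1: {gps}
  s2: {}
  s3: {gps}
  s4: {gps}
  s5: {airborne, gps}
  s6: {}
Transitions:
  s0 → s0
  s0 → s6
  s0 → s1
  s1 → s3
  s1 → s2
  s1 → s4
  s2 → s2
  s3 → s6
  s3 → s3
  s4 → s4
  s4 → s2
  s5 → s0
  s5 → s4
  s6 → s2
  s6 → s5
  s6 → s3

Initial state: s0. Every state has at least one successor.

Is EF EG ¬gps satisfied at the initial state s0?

States satisfying EG ¬gps: {s2, s6}.
States satisfying EF EG ¬gps: {s0, s1, s2, s3, s4, s5, s6}.
Some path from s0 reaches a state where EG ¬gps holds.
s0 ∈ Sat(EF EG ¬gps).

Yes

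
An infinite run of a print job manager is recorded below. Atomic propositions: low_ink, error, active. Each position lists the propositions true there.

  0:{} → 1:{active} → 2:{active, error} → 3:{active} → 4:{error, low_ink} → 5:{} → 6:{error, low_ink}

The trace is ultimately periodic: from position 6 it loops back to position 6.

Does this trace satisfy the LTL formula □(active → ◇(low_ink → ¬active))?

Holds

active → ◇(low_ink → ¬active) holds at every position 0..6, and those are all positions ever visited, so □(active → ◇(low_ink → ¬active)) holds.
Positions where active holds: 1, 2, 3.
Check ◇(low_ink → ¬active) at each: 1→ok, 2→ok, 3→ok.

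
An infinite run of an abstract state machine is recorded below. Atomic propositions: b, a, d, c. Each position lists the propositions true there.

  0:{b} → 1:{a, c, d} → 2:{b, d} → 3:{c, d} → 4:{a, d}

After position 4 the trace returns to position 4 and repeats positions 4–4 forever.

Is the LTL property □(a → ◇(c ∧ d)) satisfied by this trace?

a → ◇(c ∧ d) must hold at every position from 0 onward. It fails at position 4, so □(a → ◇(c ∧ d)) is false.
Positions where a holds: 1, 4.
Check ◇(c ∧ d) at each: 1→ok, 4→fails.

Violated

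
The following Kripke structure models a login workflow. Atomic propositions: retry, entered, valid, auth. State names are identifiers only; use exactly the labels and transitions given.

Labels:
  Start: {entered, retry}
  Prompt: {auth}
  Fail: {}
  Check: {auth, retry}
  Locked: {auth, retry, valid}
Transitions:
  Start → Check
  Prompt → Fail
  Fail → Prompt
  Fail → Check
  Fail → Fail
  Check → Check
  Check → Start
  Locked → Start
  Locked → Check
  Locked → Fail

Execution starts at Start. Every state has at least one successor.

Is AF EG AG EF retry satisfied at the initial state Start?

Satisfied

States satisfying EG AG EF retry: {Start, Prompt, Fail, Check, Locked}.
States satisfying AF EG AG EF retry: {Start, Prompt, Fail, Check, Locked}.
Start ∈ Sat(AF EG AG EF retry).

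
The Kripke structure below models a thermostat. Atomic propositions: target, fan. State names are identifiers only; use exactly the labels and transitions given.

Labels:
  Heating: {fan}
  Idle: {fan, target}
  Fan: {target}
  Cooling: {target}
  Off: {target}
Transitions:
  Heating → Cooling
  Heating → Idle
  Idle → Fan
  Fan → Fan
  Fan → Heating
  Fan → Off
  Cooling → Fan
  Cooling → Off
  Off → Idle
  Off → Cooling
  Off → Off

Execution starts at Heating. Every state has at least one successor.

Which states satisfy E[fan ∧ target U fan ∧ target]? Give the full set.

States satisfying fan ∧ target: {Idle}.
States satisfying E[fan ∧ target U fan ∧ target]: {Idle}.

{Idle}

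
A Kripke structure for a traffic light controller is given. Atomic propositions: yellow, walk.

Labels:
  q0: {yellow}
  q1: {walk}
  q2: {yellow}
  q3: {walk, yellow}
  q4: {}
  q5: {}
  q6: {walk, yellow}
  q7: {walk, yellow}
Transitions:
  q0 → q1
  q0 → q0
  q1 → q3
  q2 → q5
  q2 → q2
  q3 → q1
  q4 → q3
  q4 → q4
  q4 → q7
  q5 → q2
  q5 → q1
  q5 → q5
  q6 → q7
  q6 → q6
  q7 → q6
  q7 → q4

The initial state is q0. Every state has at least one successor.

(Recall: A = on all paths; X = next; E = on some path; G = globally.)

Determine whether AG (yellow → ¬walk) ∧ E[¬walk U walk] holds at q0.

States satisfying yellow → ¬walk: {q0, q1, q2, q4, q5}.
States satisfying AG (yellow → ¬walk): ∅.
States satisfying ¬walk: {q0, q2, q4, q5}.
States satisfying walk: {q1, q3, q6, q7}.
States satisfying E[¬walk U walk]: {q0, q1, q2, q3, q4, q5, q6, q7}.
States satisfying AG (yellow → ¬walk) ∧ E[¬walk U walk]: ∅.
q0 ∉ Sat(AG (yellow → ¬walk) ∧ E[¬walk U walk]).

No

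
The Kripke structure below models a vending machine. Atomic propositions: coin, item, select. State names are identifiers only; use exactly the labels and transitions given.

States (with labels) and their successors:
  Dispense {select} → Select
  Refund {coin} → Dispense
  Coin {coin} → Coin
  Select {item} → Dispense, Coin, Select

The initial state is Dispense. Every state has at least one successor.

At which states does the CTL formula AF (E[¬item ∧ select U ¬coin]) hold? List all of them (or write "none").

{Dispense, Refund, Select}

States satisfying E[¬item ∧ select U ¬coin]: {Dispense, Select}.
States satisfying AF (E[¬item ∧ select U ¬coin]): {Dispense, Refund, Select}.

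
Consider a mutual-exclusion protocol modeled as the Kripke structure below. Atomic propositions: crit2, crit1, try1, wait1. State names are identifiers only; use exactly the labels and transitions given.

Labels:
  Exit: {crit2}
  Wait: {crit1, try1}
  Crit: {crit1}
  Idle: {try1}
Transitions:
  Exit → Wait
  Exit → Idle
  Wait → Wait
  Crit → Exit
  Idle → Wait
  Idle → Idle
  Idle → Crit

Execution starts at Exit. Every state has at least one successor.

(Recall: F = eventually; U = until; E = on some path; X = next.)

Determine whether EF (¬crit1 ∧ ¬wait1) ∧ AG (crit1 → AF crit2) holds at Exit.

Violated

States satisfying ¬crit1 ∧ ¬wait1: {Exit, Idle}.
States satisfying EF (¬crit1 ∧ ¬wait1): {Exit, Crit, Idle}.
States satisfying crit1 → AF crit2: {Exit, Crit, Idle}.
States satisfying AG (crit1 → AF crit2): ∅.
States satisfying EF (¬crit1 ∧ ¬wait1) ∧ AG (crit1 → AF crit2): ∅.
Exit ∉ Sat(EF (¬crit1 ∧ ¬wait1) ∧ AG (crit1 → AF crit2)).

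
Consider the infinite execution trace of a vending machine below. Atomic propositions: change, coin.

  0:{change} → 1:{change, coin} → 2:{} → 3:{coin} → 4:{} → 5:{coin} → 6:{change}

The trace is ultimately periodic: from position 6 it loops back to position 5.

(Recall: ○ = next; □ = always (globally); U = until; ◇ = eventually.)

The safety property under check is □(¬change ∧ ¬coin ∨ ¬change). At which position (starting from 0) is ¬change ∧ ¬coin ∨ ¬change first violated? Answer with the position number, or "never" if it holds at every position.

At position 0 the labels are {change}, so ¬change ∧ ¬coin ∨ ¬change is false there. This is the first violation.

0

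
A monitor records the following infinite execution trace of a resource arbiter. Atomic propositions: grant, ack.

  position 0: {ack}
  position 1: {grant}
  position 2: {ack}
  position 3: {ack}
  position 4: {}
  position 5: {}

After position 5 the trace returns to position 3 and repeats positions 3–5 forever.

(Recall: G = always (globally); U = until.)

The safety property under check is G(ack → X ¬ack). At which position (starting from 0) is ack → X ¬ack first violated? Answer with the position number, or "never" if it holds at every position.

2

Check ack → X ¬ack at each position in order: 0 ✓, 1 ✓.
At position 2 the labels are {ack} and the next position 3 has {ack}, so ack → X ¬ack is false there. This is the first violation.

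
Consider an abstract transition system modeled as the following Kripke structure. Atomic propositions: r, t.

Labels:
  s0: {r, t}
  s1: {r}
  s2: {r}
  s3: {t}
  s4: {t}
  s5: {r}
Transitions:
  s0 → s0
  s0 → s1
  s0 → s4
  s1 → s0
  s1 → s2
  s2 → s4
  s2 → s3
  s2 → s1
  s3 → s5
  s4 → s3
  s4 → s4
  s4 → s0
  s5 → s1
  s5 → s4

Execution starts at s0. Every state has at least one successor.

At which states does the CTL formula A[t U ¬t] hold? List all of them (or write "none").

States satisfying t: {s0, s3, s4}.
States satisfying ¬t: {s1, s2, s5}.
States satisfying A[t U ¬t]: {s1, s2, s3, s5}.

{s1, s2, s3, s5}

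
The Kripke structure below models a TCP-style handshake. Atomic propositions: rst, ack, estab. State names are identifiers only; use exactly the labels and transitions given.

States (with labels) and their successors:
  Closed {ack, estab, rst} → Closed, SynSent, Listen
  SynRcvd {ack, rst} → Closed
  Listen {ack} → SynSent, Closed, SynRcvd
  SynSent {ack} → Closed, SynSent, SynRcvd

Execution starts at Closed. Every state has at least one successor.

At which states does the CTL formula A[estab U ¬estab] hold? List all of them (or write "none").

{SynRcvd, Listen, SynSent}

States satisfying estab: {Closed}.
States satisfying ¬estab: {SynRcvd, Listen, SynSent}.
States satisfying A[estab U ¬estab]: {SynRcvd, Listen, SynSent}.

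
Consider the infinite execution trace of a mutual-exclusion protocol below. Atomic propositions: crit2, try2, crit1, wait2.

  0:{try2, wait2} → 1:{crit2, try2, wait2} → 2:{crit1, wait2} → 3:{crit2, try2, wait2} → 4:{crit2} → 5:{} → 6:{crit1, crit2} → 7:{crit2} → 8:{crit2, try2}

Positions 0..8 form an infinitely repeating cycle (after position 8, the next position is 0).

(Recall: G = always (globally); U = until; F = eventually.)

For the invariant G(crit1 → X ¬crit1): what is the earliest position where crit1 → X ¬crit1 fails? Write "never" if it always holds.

crit1 → X ¬crit1 holds at every position 0..8, and those are all the positions the trace ever visits, so the invariant G(crit1 → X ¬crit1) is never violated.

never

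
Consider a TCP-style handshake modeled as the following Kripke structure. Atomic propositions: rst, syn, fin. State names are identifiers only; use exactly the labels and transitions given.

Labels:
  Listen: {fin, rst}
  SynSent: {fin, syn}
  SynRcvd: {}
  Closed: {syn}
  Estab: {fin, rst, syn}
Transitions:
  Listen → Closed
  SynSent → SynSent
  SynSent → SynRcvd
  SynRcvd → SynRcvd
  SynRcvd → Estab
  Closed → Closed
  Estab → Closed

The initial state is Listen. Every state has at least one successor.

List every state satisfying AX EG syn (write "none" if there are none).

States satisfying EG syn: {SynSent, Closed, Estab}.
States satisfying AX EG syn: {Listen, Closed, Estab}.

{Listen, Closed, Estab}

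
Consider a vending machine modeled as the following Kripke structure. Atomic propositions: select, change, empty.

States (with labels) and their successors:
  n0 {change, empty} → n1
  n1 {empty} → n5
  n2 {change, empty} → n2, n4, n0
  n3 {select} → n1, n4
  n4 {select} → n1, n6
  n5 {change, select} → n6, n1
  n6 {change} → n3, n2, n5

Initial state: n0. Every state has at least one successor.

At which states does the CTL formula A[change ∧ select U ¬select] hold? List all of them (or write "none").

States satisfying change ∧ select: {n5}.
States satisfying ¬select: {n0, n1, n2, n6}.
States satisfying A[change ∧ select U ¬select]: {n0, n1, n2, n5, n6}.

{n0, n1, n2, n5, n6}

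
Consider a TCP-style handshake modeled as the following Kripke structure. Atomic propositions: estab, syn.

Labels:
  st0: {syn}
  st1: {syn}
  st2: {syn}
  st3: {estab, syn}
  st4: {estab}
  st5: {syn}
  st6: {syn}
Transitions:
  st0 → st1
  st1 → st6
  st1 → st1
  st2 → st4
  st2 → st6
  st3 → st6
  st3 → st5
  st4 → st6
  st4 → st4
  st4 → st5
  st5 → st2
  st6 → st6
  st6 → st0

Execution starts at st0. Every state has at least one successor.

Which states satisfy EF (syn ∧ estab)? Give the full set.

States satisfying syn ∧ estab: {st3}.
States satisfying EF (syn ∧ estab): {st3}.

{st3}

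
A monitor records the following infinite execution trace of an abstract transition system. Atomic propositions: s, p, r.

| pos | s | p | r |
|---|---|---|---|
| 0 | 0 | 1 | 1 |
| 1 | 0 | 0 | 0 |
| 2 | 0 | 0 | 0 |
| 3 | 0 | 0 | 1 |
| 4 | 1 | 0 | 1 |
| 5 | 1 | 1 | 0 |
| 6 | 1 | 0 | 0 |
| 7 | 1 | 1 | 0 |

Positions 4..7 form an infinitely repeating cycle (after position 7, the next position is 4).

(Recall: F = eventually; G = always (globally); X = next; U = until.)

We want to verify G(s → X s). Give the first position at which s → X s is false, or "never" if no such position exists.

s → X s holds at every position 0..7, and those are all the positions the trace ever visits, so the invariant G(s → X s) is never violated.

never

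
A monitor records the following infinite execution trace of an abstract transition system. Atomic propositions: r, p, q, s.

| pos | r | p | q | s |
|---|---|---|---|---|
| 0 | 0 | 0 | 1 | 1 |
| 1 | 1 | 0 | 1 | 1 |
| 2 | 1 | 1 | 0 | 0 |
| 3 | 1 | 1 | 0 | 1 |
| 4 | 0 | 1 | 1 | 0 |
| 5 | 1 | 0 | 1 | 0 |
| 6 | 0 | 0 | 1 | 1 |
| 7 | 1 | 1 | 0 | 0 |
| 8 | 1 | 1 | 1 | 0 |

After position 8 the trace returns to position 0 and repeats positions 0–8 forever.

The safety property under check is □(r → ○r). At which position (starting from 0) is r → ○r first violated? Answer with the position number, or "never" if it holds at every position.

3

Check r → ○r at each position in order: 0 ✓, 1 ✓, 2 ✓.
At position 3 the labels are {p, r, s} and the next position 4 has {p, q}, so r → ○r is false there. This is the first violation.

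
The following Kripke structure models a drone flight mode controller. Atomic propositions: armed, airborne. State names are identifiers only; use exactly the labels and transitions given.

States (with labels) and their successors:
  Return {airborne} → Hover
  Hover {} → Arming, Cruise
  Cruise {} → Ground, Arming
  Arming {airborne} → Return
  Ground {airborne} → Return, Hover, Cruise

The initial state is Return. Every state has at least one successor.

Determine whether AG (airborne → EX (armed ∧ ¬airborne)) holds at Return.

States satisfying airborne → EX (armed ∧ ¬airborne): {Hover, Cruise}.
States satisfying AG (airborne → EX (armed ∧ ¬airborne)): ∅.
Arming is reachable from Return and violates airborne → EX (armed ∧ ¬airborne), so AG fails at Return.
Return ∉ Sat(AG (airborne → EX (armed ∧ ¬airborne))).

Violated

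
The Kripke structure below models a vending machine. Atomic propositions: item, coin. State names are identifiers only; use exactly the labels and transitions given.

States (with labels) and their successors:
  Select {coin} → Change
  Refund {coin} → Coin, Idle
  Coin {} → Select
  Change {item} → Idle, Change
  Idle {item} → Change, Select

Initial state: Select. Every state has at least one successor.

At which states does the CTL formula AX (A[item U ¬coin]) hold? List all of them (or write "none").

States satisfying A[item U ¬coin]: {Coin, Change, Idle}.
States satisfying AX (A[item U ¬coin]): {Select, Refund, Change}.

{Select, Refund, Change}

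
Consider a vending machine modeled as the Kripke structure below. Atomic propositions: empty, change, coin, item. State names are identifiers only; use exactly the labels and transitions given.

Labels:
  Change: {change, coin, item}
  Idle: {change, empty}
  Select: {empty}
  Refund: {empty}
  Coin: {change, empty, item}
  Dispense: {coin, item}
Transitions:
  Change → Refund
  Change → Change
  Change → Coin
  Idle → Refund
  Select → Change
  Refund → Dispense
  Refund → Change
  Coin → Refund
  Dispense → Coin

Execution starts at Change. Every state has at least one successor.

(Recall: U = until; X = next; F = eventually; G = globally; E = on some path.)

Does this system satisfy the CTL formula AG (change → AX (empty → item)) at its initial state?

States satisfying change → AX (empty → item): {Select, Refund, Dispense}.
States satisfying AG (change → AX (empty → item)): ∅.
Change is reachable from Change and violates change → AX (empty → item), so AG fails at Change.
Change ∉ Sat(AG (change → AX (empty → item))).

Does not hold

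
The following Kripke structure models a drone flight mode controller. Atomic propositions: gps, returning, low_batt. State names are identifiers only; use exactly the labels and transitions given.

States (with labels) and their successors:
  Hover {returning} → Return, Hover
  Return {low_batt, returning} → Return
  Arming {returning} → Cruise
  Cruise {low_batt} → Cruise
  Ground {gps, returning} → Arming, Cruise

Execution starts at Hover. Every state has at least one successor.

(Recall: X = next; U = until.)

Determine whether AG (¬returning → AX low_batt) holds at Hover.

Satisfied

States satisfying ¬returning → AX low_batt: {Hover, Return, Arming, Cruise, Ground}.
States satisfying AG (¬returning → AX low_batt): {Hover, Return, Arming, Cruise, Ground}.
Every state reachable from Hover satisfies ¬returning → AX low_batt.
Hover ∈ Sat(AG (¬returning → AX low_batt)).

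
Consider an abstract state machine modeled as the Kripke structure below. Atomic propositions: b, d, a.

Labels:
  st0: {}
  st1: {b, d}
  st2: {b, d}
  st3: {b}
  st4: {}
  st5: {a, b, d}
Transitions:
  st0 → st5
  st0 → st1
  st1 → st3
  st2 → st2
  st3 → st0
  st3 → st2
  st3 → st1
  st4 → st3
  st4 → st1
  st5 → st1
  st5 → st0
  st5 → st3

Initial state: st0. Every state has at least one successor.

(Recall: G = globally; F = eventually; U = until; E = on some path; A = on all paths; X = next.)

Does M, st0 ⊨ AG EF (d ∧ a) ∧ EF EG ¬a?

States satisfying EF (d ∧ a): {st0, st1, st3, st4, st5}.
States satisfying AG EF (d ∧ a): ∅.
States satisfying EG ¬a: {st0, st1, st2, st3, st4}.
States satisfying EF EG ¬a: {st0, st1, st2, st3, st4, st5}.
States satisfying AG EF (d ∧ a) ∧ EF EG ¬a: ∅.
st0 ∉ Sat(AG EF (d ∧ a) ∧ EF EG ¬a).

Violated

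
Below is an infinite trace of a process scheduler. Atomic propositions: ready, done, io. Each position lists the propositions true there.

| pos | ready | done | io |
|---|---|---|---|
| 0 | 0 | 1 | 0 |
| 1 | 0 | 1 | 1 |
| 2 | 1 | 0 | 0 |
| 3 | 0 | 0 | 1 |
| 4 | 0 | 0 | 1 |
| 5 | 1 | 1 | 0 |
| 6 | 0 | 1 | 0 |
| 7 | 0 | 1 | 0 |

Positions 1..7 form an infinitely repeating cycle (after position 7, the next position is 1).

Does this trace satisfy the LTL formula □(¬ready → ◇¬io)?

¬ready → ◇¬io holds at every position 0..7, and those are all positions ever visited, so □(¬ready → ◇¬io) holds.
Positions where ¬ready holds: 0, 1, 3, 4, 6, 7.
Check ◇¬io at each: 0→ok, 1→ok, 3→ok, 4→ok, 6→ok, 7→ok.

Yes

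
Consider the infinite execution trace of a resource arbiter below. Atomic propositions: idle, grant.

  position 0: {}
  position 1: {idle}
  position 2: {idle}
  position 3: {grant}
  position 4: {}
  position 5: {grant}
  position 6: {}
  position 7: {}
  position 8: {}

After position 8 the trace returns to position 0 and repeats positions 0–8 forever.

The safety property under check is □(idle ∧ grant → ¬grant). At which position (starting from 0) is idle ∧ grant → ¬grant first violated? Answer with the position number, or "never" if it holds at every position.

never

idle ∧ grant → ¬grant holds at every position 0..8, and those are all the positions the trace ever visits, so the invariant □(idle ∧ grant → ¬grant) is never violated.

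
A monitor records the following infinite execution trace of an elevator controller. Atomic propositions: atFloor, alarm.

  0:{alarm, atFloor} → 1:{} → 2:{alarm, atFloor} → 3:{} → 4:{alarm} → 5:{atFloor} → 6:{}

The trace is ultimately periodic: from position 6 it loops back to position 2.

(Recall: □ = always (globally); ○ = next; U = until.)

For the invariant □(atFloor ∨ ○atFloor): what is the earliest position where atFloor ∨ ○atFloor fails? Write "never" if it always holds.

Check atFloor ∨ ○atFloor at each position in order: 0 ✓, 1 ✓, 2 ✓.
At position 3 the labels are {} and the next position 4 has {alarm}, so atFloor ∨ ○atFloor is false there. This is the first violation.

3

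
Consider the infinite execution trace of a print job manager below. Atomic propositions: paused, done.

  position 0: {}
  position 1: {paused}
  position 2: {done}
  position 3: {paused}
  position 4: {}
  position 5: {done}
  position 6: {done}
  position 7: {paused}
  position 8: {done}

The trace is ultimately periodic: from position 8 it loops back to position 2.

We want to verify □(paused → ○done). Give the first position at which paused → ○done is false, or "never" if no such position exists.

3

Check paused → ○done at each position in order: 0 ✓, 1 ✓, 2 ✓.
At position 3 the labels are {paused} and the next position 4 has {}, so paused → ○done is false there. This is the first violation.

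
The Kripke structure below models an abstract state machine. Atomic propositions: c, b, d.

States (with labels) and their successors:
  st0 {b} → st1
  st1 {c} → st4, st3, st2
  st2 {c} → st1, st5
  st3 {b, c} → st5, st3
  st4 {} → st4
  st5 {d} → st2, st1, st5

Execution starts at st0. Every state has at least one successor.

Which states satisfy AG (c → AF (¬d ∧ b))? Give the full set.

States satisfying c → AF (¬d ∧ b): {st0, st3, st4, st5}.
States satisfying AG (c → AF (¬d ∧ b)): {st4}.

{st4}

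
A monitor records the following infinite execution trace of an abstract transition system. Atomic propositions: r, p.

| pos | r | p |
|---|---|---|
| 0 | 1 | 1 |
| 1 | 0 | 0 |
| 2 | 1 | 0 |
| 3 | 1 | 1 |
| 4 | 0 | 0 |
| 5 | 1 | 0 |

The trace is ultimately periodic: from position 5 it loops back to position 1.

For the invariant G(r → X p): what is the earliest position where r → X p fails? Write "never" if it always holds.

0

At position 0 the labels are {p, r} and the next position 1 has {}, so r → X p is false there. This is the first violation.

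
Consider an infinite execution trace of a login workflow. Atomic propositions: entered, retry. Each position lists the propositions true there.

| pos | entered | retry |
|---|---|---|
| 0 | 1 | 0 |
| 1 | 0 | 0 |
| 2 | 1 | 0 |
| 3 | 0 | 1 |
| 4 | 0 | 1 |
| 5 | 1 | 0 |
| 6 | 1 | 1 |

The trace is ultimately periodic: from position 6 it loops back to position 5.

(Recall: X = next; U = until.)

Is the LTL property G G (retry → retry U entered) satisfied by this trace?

Yes

G (retry → retry U entered) holds at every position 0..6, and those are all positions ever visited, so G G (retry → retry U entered) holds.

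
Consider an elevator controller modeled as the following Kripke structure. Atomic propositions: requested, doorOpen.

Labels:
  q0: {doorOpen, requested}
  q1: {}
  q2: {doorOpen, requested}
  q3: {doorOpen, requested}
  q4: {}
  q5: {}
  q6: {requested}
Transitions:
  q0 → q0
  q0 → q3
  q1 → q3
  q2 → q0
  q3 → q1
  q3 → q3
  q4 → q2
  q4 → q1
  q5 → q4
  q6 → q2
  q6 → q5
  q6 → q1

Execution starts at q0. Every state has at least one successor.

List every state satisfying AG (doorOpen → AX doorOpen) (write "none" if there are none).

States satisfying doorOpen → AX doorOpen: {q0, q1, q2, q4, q5, q6}.
States satisfying AG (doorOpen → AX doorOpen): ∅.

none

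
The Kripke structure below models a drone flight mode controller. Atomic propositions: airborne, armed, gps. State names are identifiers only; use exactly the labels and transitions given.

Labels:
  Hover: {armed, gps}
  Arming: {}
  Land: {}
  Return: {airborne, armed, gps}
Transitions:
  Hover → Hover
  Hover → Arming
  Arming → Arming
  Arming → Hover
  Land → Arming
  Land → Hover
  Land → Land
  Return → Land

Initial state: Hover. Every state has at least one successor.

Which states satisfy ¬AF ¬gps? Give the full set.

States satisfying ¬gps: {Arming, Land}.
States satisfying AF ¬gps: {Arming, Land, Return}.
States satisfying ¬AF ¬gps: {Hover}.

{Hover}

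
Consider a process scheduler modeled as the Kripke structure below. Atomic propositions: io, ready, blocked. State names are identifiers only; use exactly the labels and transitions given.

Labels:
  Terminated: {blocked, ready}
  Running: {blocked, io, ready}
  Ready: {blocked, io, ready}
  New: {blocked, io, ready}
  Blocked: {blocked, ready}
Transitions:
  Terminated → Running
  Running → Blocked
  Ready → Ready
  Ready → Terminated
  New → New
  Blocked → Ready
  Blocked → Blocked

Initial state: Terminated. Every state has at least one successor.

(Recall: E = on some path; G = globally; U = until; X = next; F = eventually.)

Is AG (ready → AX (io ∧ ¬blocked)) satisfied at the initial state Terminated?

Violated

States satisfying ready → AX (io ∧ ¬blocked): ∅.
States satisfying AG (ready → AX (io ∧ ¬blocked)): ∅.
Blocked is reachable from Terminated and violates ready → AX (io ∧ ¬blocked), so AG fails at Terminated.
Terminated ∉ Sat(AG (ready → AX (io ∧ ¬blocked))).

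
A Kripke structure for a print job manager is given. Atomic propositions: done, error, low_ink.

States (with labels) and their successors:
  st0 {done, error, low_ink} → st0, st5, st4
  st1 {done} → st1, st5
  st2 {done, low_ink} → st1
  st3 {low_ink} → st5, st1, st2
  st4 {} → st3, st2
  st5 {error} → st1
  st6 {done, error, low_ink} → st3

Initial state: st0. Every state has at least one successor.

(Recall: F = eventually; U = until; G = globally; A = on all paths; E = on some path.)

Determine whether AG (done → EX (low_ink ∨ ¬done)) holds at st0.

States satisfying done → EX (low_ink ∨ ¬done): {st0, st1, st3, st4, st5, st6}.
States satisfying AG (done → EX (low_ink ∨ ¬done)): {st1, st5}.
st2 is reachable from st0 and violates done → EX (low_ink ∨ ¬done), so AG fails at st0.
st0 ∉ Sat(AG (done → EX (low_ink ∨ ¬done))).

Violated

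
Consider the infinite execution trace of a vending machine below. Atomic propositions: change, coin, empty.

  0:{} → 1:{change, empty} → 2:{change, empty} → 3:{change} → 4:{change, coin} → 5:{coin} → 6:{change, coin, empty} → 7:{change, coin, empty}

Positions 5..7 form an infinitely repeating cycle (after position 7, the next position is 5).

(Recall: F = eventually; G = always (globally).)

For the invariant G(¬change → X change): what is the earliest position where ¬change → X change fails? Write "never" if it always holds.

never

¬change → X change holds at every position 0..7, and those are all the positions the trace ever visits, so the invariant G(¬change → X change) is never violated.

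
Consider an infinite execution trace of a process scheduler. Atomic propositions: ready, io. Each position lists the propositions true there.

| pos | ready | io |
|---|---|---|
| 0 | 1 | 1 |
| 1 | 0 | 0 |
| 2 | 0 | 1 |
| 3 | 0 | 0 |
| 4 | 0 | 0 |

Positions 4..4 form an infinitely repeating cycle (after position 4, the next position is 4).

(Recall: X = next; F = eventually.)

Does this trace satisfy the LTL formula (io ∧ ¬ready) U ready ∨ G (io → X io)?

Satisfied

Walking from position 0: ready first holds at position 0, and io ∧ ¬ready holds at every earlier position along the way, so (io ∧ ¬ready) U ready holds.
io → X io must hold at every position from 0 onward. It fails at position 0, so G (io → X io) is false.
Positions where io holds: 0, 2.
Check X io at each: 0→fails, 2→fails.
At position 0: (io ∧ ¬ready) U ready is true; G (io → X io) is false; so (io ∧ ¬ready) U ready ∨ G (io → X io) is true.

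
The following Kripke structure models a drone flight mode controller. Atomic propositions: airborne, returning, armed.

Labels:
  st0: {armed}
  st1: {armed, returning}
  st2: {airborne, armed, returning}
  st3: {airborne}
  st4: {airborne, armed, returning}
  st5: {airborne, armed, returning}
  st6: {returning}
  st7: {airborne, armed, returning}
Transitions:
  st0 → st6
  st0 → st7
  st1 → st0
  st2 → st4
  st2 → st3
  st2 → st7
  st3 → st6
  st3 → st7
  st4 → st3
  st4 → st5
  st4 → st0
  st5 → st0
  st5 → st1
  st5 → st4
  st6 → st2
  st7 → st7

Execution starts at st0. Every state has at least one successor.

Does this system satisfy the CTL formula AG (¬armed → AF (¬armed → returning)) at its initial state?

Yes

States satisfying ¬armed → AF (¬armed → returning): {st0, st1, st2, st3, st4, st5, st6, st7}.
States satisfying AG (¬armed → AF (¬armed → returning)): {st0, st1, st2, st3, st4, st5, st6, st7}.
Every state reachable from st0 satisfies ¬armed → AF (¬armed → returning).
st0 ∈ Sat(AG (¬armed → AF (¬armed → returning))).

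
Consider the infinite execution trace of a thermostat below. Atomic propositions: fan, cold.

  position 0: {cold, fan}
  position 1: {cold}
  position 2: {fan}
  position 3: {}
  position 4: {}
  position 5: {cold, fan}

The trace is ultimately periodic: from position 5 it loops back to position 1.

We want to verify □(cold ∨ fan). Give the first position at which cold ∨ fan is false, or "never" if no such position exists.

3

Check cold ∨ fan at each position in order: 0 ✓, 1 ✓, 2 ✓.
At position 3 the labels are {}, so cold ∨ fan is false there. This is the first violation.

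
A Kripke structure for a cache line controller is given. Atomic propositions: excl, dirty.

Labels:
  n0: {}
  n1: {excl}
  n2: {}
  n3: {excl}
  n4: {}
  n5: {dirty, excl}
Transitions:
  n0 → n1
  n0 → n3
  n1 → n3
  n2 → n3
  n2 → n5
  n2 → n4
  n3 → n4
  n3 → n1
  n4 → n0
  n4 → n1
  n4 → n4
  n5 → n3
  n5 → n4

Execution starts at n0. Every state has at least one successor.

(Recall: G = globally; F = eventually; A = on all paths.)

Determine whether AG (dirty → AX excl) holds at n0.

States satisfying dirty → AX excl: {n0, n1, n2, n3, n4}.
States satisfying AG (dirty → AX excl): {n0, n1, n3, n4}.
Every state reachable from n0 satisfies dirty → AX excl.
n0 ∈ Sat(AG (dirty → AX excl)).

Holds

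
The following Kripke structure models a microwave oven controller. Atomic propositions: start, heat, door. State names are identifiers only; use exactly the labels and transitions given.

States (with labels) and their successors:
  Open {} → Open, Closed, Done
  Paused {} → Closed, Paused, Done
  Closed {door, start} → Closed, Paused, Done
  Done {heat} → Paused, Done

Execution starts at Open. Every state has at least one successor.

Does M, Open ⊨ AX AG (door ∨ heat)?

Violated

States satisfying AG (door ∨ heat): ∅.
States satisfying AX AG (door ∨ heat): ∅.
Open ∉ Sat(AX AG (door ∨ heat)).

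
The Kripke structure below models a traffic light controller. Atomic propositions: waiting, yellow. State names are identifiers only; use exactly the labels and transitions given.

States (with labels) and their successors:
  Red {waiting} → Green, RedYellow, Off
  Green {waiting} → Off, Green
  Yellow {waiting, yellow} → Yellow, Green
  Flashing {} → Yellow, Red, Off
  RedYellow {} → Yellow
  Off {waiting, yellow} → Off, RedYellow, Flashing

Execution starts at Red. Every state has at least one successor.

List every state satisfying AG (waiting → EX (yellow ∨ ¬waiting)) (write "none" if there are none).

States satisfying waiting → EX (yellow ∨ ¬waiting): {Red, Green, Yellow, Flashing, RedYellow, Off}.
States satisfying AG (waiting → EX (yellow ∨ ¬waiting)): {Red, Green, Yellow, Flashing, RedYellow, Off}.

{Red, Green, Yellow, Flashing, RedYellow, Off}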